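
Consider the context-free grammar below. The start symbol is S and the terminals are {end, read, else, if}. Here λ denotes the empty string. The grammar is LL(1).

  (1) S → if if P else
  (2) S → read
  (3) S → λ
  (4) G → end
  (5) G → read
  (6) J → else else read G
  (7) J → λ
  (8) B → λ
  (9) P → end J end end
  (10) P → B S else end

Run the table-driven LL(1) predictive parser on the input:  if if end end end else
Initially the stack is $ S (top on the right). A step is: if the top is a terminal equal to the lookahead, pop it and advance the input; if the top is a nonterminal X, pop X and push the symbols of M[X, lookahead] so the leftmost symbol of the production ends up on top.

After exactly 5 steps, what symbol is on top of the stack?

     Stack                 Input                     Action
  1  $ S                   if if end end end else $  expand S → if if P else
  2  $ else P if if        if if end end end else $  match if
  3  $ else P if           if end end end else $     match if
  4  $ else P              end end end else $        expand P → end J end end
  5  $ else end end J end  end end end else $        match end
Stack after step 5: $ else end end J (top = J).

J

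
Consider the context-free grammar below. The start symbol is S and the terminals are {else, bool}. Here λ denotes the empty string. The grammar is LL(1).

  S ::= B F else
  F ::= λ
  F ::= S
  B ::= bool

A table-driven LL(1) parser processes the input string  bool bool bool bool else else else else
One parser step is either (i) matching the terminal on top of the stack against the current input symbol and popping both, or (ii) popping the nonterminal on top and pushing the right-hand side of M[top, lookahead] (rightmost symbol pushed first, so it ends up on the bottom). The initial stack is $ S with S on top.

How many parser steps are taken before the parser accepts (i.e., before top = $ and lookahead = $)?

      Stack                         Input                                      Action
   1  $ S                           bool bool bool bool else else else else $  expand S ::= B F else
   2  $ else F B                    bool bool bool bool else else else else $  expand B ::= bool
   3  $ else F bool                 bool bool bool bool else else else else $  match bool
   4  $ else F                      bool bool bool else else else else $       expand F ::= S
   5  $ else S                      bool bool bool else else else else $       expand S ::= B F else
   6  $ else else F B               bool bool bool else else else else $       expand B ::= bool
   7  $ else else F bool            bool bool bool else else else else $       match bool
   8  $ else else F                 bool bool else else else else $            expand F ::= S
   9  $ else else S                 bool bool else else else else $            expand S ::= B F else
  10  $ else else else F B          bool bool else else else else $            expand B ::= bool
  11  $ else else else F bool       bool bool else else else else $            match bool
  12  $ else else else F            bool else else else else $                 expand F ::= S
  13  $ else else else S            bool else else else else $                 expand S ::= B F else
  14  $ else else else else F B     bool else else else else $                 expand B ::= bool
  15  $ else else else else F bool  bool else else else else $                 match bool
  16  $ else else else else F       else else else else $                      expand F ::= λ
  17  $ else else else else         else else else else $                      match else
  18  $ else else else              else else else $                           match else
  19  $ else else                   else else $                                match else
  20  $ else                        else $                                     match else
Accept reached after 20 steps.

20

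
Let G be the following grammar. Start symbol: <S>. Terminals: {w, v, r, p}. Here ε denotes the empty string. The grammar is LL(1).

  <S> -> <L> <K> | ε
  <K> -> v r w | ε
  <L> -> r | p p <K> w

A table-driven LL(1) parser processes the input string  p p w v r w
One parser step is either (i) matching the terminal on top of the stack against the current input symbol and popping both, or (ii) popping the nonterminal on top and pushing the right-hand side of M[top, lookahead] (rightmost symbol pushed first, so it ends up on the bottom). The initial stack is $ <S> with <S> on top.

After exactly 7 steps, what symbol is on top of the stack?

v

step 1: stack=$ <S>  input=p p w v r w $  — expand <S> -> <L> <K>
step 2: stack=$ <K> <L>  input=p p w v r w $  — expand <L> -> p p <K> w
step 3: stack=$ <K> w <K> p p  input=p p w v r w $  — match p
step 4: stack=$ <K> w <K> p  input=p w v r w $  — match p
step 5: stack=$ <K> w <K>  input=w v r w $  — expand <K> -> ε
step 6: stack=$ <K> w  input=w v r w $  — match w
step 7: stack=$ <K>  input=v r w $  — expand <K> -> v r w
Stack after step 7: $ w r v (top = v).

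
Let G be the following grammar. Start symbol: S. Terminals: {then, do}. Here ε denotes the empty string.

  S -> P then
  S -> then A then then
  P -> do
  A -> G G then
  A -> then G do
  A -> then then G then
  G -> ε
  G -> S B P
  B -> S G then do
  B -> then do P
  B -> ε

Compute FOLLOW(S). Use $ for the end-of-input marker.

FIRST(P): from P->do we get {do}. So FIRST(P) = {do}.
FIRST(S): from S->P then we get {do}; from S->then A then then we get {then}. So FIRST(S) = {do, then}.
FIRST(G): from G->ε we get {ε}; from G->S B P we get {do, then}. So FIRST(G) = {ε, do, then}.
FIRST(B): from B->S G then do we get {do, then}; from B->then do P we get {then}; from B->ε we get {ε}. So FIRST(B) = {ε, do, then}.
FIRST(A): from A->G G then we get {do, then}; from A->then G do we get {then}; from A->then then G then we get {then}. So FIRST(A) = {do, then}.
FOLLOW(S) includes $ since S is the start symbol.
FOLLOW(S): in G->S B P, S is followed by B P with FIRST {do, then}; in B->S G then do, S is followed by G then do with FIRST {do, then}. Thus FOLLOW(S) = {$, do, then}.
FOLLOW(A): in S->then A then then, A is followed by then then with FIRST {then}. Thus FOLLOW(A) = {then}.
FOLLOW(G): in A->G G then (occurrence 1), G is followed by G then with FIRST {do, then}; in A->G G then (occurrence 2), G is followed by then with FIRST {then}; in A->then G do, G is followed by do with FIRST {do}; in A->then then G then, G is followed by then with FIRST {then}; in B->S G then do, G is followed by then do with FIRST {then}. Thus FOLLOW(G) = {do, then}.
FOLLOW(B): in G->S B P, B is followed by P with FIRST {do}. Thus FOLLOW(B) = {do}.
FOLLOW(P): in S->P then, P is followed by then with FIRST {then}; in G->S B P, the suffix after P is empty, so FOLLOW(P) ⊇ FOLLOW(G) = {do, then}; in B->then do P, the suffix after P is empty, so FOLLOW(P) ⊇ FOLLOW(B) = {do}. Thus FOLLOW(P) = {do, then}.

{$, do, then}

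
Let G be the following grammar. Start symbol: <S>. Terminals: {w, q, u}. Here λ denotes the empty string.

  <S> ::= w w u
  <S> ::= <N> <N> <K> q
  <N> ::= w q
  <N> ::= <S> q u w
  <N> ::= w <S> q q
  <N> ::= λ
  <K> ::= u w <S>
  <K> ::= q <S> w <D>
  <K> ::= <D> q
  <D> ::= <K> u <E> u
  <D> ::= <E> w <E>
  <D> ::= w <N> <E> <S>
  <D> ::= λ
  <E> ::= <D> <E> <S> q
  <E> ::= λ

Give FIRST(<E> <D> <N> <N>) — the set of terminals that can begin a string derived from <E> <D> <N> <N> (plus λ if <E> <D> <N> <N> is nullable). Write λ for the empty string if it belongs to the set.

FIRST(<S>): from <S>::=w w u we get {w}; from <S>::=<N> <N> <K> q we get {q, u, w}. So FIRST(<S>) = {q, u, w}.
FIRST(<N>): from <N>::=w q we get {w}; from <N>::=<S> q u w we get {q, u, w}; from <N>::=w <S> q q we get {w}; from <N>::=λ we get {λ}. So FIRST(<N>) = {λ, q, u, w}.
FIRST(<K>): from <K>::=u w <S> we get {u}; from <K>::=q <S> w <D> we get {q}; from <K>::=<D> q we get {q, u, w}. So FIRST(<K>) = {q, u, w}.
FIRST(<D>): from <D>::=<K> u <E> u we get {q, u, w}; from <D>::=<E> w <E> we get {q, u, w}; from <D>::=w <N> <E> <S> we get {w}; from <D>::=λ we get {λ}. So FIRST(<D>) = {λ, q, u, w}.
FIRST(<E>): from <E>::=<D> <E> <S> q we get {q, u, w}; from <E>::=λ we get {λ}. So FIRST(<E>) = {λ, q, u, w}.
FIRST(<E> <D> <N> <N>): take FIRST of each symbol in turn, carrying on past any symbol whose FIRST contains λ; result {λ, q, u, w}.

{λ, q, u, w}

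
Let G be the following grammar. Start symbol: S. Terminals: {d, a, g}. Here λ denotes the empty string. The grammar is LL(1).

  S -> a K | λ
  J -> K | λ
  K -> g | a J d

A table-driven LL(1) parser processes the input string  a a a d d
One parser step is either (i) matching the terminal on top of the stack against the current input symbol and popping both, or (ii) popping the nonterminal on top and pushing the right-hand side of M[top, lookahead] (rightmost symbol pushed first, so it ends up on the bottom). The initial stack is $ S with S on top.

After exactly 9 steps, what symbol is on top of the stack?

     Stack      Input        Action
  1  $ S        a a a d d $  expand S -> a K
  2  $ K a      a a a d d $  match a
  3  $ K        a a d d $    expand K -> a J d
  4  $ d J a    a a d d $    match a
  5  $ d J      a d d $      expand J -> K
  6  $ d K      a d d $      expand K -> a J d
  7  $ d d J a  a d d $      match a
  8  $ d d J    d d $        expand J -> λ
  9  $ d d      d d $        match d
Stack after step 9: $ d (top = d).

d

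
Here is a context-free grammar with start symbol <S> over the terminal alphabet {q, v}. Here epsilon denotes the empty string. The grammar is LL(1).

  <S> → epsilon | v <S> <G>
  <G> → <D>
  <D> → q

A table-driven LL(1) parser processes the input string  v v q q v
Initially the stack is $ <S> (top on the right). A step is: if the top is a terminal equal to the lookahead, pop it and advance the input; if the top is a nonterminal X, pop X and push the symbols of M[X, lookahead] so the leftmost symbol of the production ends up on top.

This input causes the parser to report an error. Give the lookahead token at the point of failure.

step 1: stack=$ <S>  input=v v q q v $  — expand <S> → v <S> <G>
step 2: stack=$ <G> <S> v  input=v v q q v $  — match v
step 3: stack=$ <G> <S>  input=v q q v $  — expand <S> → v <S> <G>
step 4: stack=$ <G> <G> <S> v  input=v q q v $  — match v
step 5: stack=$ <G> <G> <S>  input=q q v $  — expand <S> → epsilon
step 6: stack=$ <G> <G>  input=q q v $  — expand <G> → <D>
step 7: stack=$ <G> <D>  input=q q v $  — expand <D> → q
step 8: stack=$ <G> q  input=q q v $  — match q
step 9: stack=$ <G>  input=q v $  — expand <G> → <D>
step 10: stack=$ <D>  input=q v $  — expand <D> → q
step 11: stack=$ q  input=q v $  — match q
step 12: stack=$  input=v $  — error: stack empty but input remains

v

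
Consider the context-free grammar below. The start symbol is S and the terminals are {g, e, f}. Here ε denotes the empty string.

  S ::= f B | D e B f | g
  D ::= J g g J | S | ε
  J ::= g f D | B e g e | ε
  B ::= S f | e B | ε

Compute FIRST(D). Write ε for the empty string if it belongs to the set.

FIRST(S): from S::=f B we get {f}; from S::=D e B f we get {e, f, g}; from S::=g we get {g}. So FIRST(S) = {e, f, g}.
FIRST(B): from B::=S f we get {e, f, g}; from B::=e B we get {e}; from B::=ε we get {ε}. So FIRST(B) = {ε, e, f, g}.
FIRST(J): from J::=g f D we get {g}; from J::=B e g e we get {e, f, g}; from J::=ε we get {ε}. So FIRST(J) = {ε, e, f, g}.
FIRST(D): from D::=J g g J we get {e, f, g}; from D::=S we get {e, f, g}; from D::=ε we get {ε}. So FIRST(D) = {ε, e, f, g}.

{ε, e, f, g}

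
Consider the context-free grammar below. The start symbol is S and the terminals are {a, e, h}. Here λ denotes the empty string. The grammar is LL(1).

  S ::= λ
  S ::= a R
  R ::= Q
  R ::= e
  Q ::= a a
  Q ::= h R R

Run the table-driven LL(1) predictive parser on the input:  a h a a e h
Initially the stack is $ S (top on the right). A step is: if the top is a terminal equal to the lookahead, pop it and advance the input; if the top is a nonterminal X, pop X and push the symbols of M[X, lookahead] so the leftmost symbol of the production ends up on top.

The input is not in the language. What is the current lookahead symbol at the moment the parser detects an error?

      Stack    Input          Action
   1  $ S      a h a a e h $  expand S ::= a R
   2  $ R a    a h a a e h $  match a
   3  $ R      h a a e h $    expand R ::= Q
   4  $ Q      h a a e h $    expand Q ::= h R R
   5  $ R R h  h a a e h $    match h
   6  $ R R    a a e h $      expand R ::= Q
   7  $ R Q    a a e h $      expand Q ::= a a
   8  $ R a a  a a e h $      match a
   9  $ R a    a e h $        match a
  10  $ R      e h $          expand R ::= e
  11  $ e      e h $          match e
  12  $        h $            error: stack empty but input remains

h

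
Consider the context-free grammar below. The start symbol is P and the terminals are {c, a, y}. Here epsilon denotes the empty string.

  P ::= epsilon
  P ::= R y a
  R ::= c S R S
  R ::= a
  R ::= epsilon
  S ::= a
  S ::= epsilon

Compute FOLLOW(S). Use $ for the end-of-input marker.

FIRST(R) = {epsilon, a, c}
FIRST(S) = {epsilon, a}
FIRST(P) = {epsilon, a, c, y}  (via R y a)
FOLLOW(P) includes $ since P is the start symbol.
FOLLOW(P): P appears on no right-hand side. Thus FOLLOW(P) = {$}.
FOLLOW(R): in P::=R y a, R is followed by y a with FIRST {y}; in R::=c S R S, R is followed by S with FIRST {epsilon, a}; in R::=c S R S, the suffix after R is nullable (adds nothing new). Thus FOLLOW(R) = {a, y}.
FOLLOW(S): in R::=c S R S (occurrence 1), S is followed by R S with FIRST {epsilon, a, c}; in R::=c S R S (occurrence 1), the suffix after S is nullable, so FOLLOW(S) ⊇ FOLLOW(R) = {a, y}; in R::=c S R S (occurrence 2), the suffix after S is empty, so FOLLOW(S) ⊇ FOLLOW(R) = {a, y}. Thus FOLLOW(S) = {a, c, y}.

{a, c, y}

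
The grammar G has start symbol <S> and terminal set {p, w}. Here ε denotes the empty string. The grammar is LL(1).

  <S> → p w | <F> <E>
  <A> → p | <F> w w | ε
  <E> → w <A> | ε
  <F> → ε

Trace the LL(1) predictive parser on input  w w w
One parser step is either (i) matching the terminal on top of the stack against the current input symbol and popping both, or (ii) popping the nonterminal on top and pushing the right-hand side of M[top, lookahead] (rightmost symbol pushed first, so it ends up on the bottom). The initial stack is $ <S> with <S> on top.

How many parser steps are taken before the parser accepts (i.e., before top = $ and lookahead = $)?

step 1: stack=$ <S>  input=w w w $  — expand <S> → <F> <E>
step 2: stack=$ <E> <F>  input=w w w $  — expand <F> → ε
step 3: stack=$ <E>  input=w w w $  — expand <E> → w <A>
step 4: stack=$ <A> w  input=w w w $  — match w
step 5: stack=$ <A>  input=w w $  — expand <A> → <F> w w
step 6: stack=$ w w <F>  input=w w $  — expand <F> → ε
step 7: stack=$ w w  input=w w $  — match w
step 8: stack=$ w  input=w $  — match w
Accept reached after 8 steps.

8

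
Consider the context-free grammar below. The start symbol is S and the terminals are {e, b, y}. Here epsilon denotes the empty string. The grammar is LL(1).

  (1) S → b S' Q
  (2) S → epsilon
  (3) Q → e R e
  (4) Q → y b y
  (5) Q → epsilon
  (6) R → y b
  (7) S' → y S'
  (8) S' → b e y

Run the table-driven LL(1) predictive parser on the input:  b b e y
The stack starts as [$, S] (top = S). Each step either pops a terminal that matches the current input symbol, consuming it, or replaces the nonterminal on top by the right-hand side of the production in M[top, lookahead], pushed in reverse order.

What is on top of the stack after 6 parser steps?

Q

step 1: stack=$ S  input=b b e y $  — expand S → b S' Q
step 2: stack=$ Q S' b  input=b b e y $  — match b
step 3: stack=$ Q S'  input=b e y $  — expand S' → b e y
step 4: stack=$ Q y e b  input=b e y $  — match b
step 5: stack=$ Q y e  input=e y $  — match e
step 6: stack=$ Q y  input=y $  — match y
Stack after step 6: $ Q (top = Q).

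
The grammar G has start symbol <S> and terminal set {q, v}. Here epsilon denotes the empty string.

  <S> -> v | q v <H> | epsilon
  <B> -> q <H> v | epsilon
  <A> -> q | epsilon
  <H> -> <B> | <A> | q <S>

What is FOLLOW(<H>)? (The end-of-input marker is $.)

FIRST(<S>) = {epsilon, q, v}
FIRST(<B>) = {epsilon, q}
FIRST(<A>) = {epsilon, q}
FIRST(<H>) = {epsilon, q}  (via <B>, <A>)
FOLLOW(<S>) includes $ since <S> is the start symbol.
FOLLOW(<S>): in <H>->q <S>, the suffix after <S> is empty, so FOLLOW(<S>) ⊇ FOLLOW(<H>) = {$, v}. Thus FOLLOW(<S>) = {$, v}.
FOLLOW(<H>): in <S>->q v <H>, the suffix after <H> is empty, so FOLLOW(<H>) ⊇ FOLLOW(<S>) = {$, v}; in <B>->q <H> v, <H> is followed by v with FIRST {v}. Thus FOLLOW(<H>) = {$, v}.
FOLLOW(<B>): in <H>-><B>, the suffix after <B> is empty, so FOLLOW(<B>) ⊇ FOLLOW(<H>) = {$, v}. Thus FOLLOW(<B>) = {$, v}.
FOLLOW(<A>): in <H>-><A>, the suffix after <A> is empty, so FOLLOW(<A>) ⊇ FOLLOW(<H>) = {$, v}. Thus FOLLOW(<A>) = {$, v}.

{$, v}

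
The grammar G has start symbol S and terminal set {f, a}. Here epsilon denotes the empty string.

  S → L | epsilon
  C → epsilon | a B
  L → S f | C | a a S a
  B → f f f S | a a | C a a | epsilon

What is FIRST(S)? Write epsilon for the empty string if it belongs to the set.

{epsilon, a, f}

FIRST(C) = {epsilon, a}
FIRST(B) = {epsilon, a, f}  (via C a a)
FIRST(S) = {epsilon, a, f}  (via L)
FIRST(L) = {epsilon, a, f}  (via S f, C)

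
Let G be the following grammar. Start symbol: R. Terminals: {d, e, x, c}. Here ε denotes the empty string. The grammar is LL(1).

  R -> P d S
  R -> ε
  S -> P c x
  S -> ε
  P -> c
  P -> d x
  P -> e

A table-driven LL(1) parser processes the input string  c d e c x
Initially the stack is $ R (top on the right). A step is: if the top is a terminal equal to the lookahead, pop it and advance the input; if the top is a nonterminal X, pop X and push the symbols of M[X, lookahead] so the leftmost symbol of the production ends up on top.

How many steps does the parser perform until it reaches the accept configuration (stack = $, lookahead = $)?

9

     Stack    Input        Action
  1  $ R      c d e c x $  expand R -> P d S
  2  $ S d P  c d e c x $  expand P -> c
  3  $ S d c  c d e c x $  match c
  4  $ S d    d e c x $    match d
  5  $ S      e c x $      expand S -> P c x
  6  $ x c P  e c x $      expand P -> e
  7  $ x c e  e c x $      match e
  8  $ x c    c x $        match c
  9  $ x      x $          match x
Accept reached after 9 steps.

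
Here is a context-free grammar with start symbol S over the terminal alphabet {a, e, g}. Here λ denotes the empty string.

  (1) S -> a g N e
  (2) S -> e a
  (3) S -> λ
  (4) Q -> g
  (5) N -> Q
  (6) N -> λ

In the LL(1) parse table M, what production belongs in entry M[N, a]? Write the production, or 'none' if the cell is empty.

none

FIRST(S): from S->a g N e we get {a}; from S->e a we get {e}; from S->λ we get {λ}. So FIRST(S) = {λ, a, e}.
FIRST(Q): from Q->g we get {g}. So FIRST(Q) = {g}.
FIRST(N): from N->Q we get {g}; from N->λ we get {λ}. So FIRST(N) = {λ, g}.
FOLLOW(S) includes $ since S is the start symbol.
FOLLOW(N): in S->a g N e, N is followed by e with FIRST {e}. Thus FOLLOW(N) = {e}.
For N -> Q: FIRST(Q) = {g}, so it goes in M[N, t] for t ∈ {g}.
For N -> λ: FIRST(λ) = {λ}, so it goes in M[N, t] for t ∈ {}; since λ ∈ FIRST, also for every t ∈ FOLLOW(N) = {e}.
None of these place a production in M[N, a].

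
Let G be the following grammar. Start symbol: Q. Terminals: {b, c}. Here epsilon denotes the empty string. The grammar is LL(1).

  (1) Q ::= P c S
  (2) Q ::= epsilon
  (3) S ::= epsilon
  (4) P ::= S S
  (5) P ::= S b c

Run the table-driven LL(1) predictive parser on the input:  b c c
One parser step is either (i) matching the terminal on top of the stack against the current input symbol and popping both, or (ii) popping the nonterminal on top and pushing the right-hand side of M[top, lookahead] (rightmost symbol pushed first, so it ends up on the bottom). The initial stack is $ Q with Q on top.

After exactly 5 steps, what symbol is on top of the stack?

     Stack        Input    Action
  1  $ Q          b c c $  expand Q ::= P c S
  2  $ S c P      b c c $  expand P ::= S b c
  3  $ S c c b S  b c c $  expand S ::= epsilon
  4  $ S c c b    b c c $  match b
  5  $ S c c      c c $    match c
Stack after step 5: $ S c (top = c).

c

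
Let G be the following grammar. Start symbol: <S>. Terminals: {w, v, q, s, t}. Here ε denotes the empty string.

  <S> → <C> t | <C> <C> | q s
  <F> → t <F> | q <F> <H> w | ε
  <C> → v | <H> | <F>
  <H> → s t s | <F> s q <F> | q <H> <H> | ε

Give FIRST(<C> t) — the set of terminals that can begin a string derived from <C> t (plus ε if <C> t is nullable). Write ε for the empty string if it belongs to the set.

FIRST(<F>): from <F>→t <F> we get {t}; from <F>→q <F> <H> w we get {q}; from <F>→ε we get {ε}. So FIRST(<F>) = {ε, q, t}.
FIRST(<H>): from <H>→s t s we get {s}; from <H>→<F> s q <F> we get {q, s, t}; from <H>→q <H> <H> we get {q}; from <H>→ε we get {ε}. So FIRST(<H>) = {ε, q, s, t}.
FIRST(<C>): from <C>→v we get {v}; from <C>→<H> we get {ε, q, s, t}; from <C>→<F> we get {ε, q, t}. So FIRST(<C>) = {ε, q, s, t, v}.
FIRST(<S>): from <S>→<C> t we get {q, s, t, v}; from <S>→<C> <C> we get {ε, q, s, t, v}; from <S>→q s we get {q}. So FIRST(<S>) = {ε, q, s, t, v}.
FIRST(<C> t): take FIRST of each symbol in turn, carrying on past any symbol whose FIRST contains ε; result {q, s, t, v}.

{q, s, t, v}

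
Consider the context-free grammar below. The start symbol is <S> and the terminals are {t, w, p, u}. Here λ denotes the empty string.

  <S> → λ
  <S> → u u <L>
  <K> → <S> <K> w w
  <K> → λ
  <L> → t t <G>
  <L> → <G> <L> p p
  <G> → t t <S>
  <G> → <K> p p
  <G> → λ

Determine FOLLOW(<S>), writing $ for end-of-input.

FIRST(<S>) = {λ, u}
FIRST(<K>) = {λ, u, w}  (via <S> <K> w w)
FIRST(<G>) = {λ, p, t, u, w}  (via <K> p p)
FIRST(<L>) = {p, t, u, w}  (via <G> <L> p p)
FOLLOW(<S>) includes $ since <S> is the start symbol.
FOLLOW(<K>): in <K>→<S> <K> w w, <K> is followed by w w with FIRST {w}; in <G>→<K> p p, <K> is followed by p p with FIRST {p}. Thus FOLLOW(<K>) = {p, w}.
FOLLOW(<S>): in <K>→<S> <K> w w, <S> is followed by <K> w w with FIRST {u, w}; in <G>→t t <S>, the suffix after <S> is empty, so FOLLOW(<S>) ⊇ FOLLOW(<G>) = {$, p, t, u, w}. Thus FOLLOW(<S>) = {$, p, t, u, w}.
FOLLOW(<L>): in <S>→u u <L>, the suffix after <L> is empty, so FOLLOW(<L>) ⊇ FOLLOW(<S>) = {$, p, t, u, w}; in <L>→<G> <L> p p, <L> is followed by p p with FIRST {p}. Thus FOLLOW(<L>) = {$, p, t, u, w}.
FOLLOW(<G>): in <L>→t t <G>, the suffix after <G> is empty, so FOLLOW(<G>) ⊇ FOLLOW(<L>) = {$, p, t, u, w}; in <L>→<G> <L> p p, <G> is followed by <L> p p with FIRST {p, t, u, w}. Thus FOLLOW(<G>) = {$, p, t, u, w}.

{$, p, t, u, w}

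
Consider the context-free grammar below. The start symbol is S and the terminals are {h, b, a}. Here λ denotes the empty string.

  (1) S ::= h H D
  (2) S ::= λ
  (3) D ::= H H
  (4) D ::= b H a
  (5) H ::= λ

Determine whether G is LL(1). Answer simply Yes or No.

FIRST(S) = {λ, h}
FIRST(D) = {λ, b}
FIRST(H) = {λ}
FOLLOW(S) = {$}
FOLLOW(D) = {$}
FOLLOW(H) = {$, a, b}
Each cell of M receives at most one production.

Yes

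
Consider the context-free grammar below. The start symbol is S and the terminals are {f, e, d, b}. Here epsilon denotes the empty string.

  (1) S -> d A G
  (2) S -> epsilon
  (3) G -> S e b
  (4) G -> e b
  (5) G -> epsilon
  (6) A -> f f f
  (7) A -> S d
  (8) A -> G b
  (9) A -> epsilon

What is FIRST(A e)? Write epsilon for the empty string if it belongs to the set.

FIRST(S) = {epsilon, d}
FIRST(G) = {epsilon, d, e}  (via S e b)
FIRST(A) = {epsilon, b, d, e, f}  (via S d, G b)
FIRST(A e): take FIRST of each symbol in turn, carrying on past any symbol whose FIRST contains epsilon; result {b, d, e, f}.

{b, d, e, f}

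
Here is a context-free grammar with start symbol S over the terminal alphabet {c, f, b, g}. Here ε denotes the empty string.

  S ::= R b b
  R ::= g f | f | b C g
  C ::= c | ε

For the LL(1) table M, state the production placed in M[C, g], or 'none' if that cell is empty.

C ::= ε

FIRST(R) = {b, f, g}
FIRST(C) = {ε, c}
FIRST(S) = {b, f, g}  (via R b b)
FOLLOW(S) includes $ since S is the start symbol.
FOLLOW(C): in R::=b C g, C is followed by g with FIRST {g}. Thus FOLLOW(C) = {g}.
For C ::= c: FIRST(c) = {c}, so it goes in M[C, t] for t ∈ {c}.
For C ::= ε: FIRST(ε) = {ε}, so it goes in M[C, t] for t ∈ {}; since ε ∈ FIRST, also for every t ∈ FOLLOW(C) = {g}.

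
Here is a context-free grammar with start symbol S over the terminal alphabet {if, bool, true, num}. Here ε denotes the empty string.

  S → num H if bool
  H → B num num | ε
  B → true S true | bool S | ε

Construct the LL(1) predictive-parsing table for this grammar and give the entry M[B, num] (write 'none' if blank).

B → ε

FIRST(S): from S→num H if bool we get {num}. So FIRST(S) = {num}.
FIRST(B): from B→true S true we get {true}; from B→bool S we get {bool}; from B→ε we get {ε}. So FIRST(B) = {ε, bool, true}.
FIRST(H): from H→B num num we get {bool, num, true}; from H→ε we get {ε}. So FIRST(H) = {ε, bool, num, true}.
FOLLOW(S) includes $ since S is the start symbol.
FOLLOW(B): in H→B num num, B is followed by num num with FIRST {num}. Thus FOLLOW(B) = {num}.
For B → true S true: FIRST(true S true) = {true}, so it goes in M[B, t] for t ∈ {true}.
For B → bool S: FIRST(bool S) = {bool}, so it goes in M[B, t] for t ∈ {bool}.
For B → ε: FIRST(ε) = {ε}, so it goes in M[B, t] for t ∈ {}; since ε ∈ FIRST, also for every t ∈ FOLLOW(B) = {num}.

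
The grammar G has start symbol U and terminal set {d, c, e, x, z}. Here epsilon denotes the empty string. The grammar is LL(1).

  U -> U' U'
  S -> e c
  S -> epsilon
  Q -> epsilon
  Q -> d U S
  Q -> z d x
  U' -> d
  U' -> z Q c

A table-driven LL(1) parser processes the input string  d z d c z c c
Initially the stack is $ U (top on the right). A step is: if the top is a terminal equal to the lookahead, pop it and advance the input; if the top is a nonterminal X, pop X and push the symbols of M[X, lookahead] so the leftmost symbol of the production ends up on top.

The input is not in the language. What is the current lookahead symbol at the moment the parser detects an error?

c

step 1: stack=$ U  input=d z d c z c c $  — expand U -> U' U'
step 2: stack=$ U' U'  input=d z d c z c c $  — expand U' -> d
step 3: stack=$ U' d  input=d z d c z c c $  — match d
step 4: stack=$ U'  input=z d c z c c $  — expand U' -> z Q c
step 5: stack=$ c Q z  input=z d c z c c $  — match z
step 6: stack=$ c Q  input=d c z c c $  — expand Q -> d U S
step 7: stack=$ c S U d  input=d c z c c $  — match d
step 8: stack=$ c S U  input=c z c c $  — error: M[U, c] is empty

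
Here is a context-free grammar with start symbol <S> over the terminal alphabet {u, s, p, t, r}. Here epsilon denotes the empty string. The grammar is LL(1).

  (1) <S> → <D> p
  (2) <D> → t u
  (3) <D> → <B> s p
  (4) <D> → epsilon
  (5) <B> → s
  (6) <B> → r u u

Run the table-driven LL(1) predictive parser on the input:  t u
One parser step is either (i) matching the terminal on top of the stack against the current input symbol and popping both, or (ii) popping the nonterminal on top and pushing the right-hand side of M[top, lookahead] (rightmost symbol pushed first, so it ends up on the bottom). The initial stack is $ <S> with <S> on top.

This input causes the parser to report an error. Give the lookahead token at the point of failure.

$

     Stack    Input  Action
  1  $ <S>    t u $  expand <S> → <D> p
  2  $ p <D>  t u $  expand <D> → t u
  3  $ p u t  t u $  match t
  4  $ p u    u $    match u
  5  $ p      $      error: top is terminal p but lookahead is $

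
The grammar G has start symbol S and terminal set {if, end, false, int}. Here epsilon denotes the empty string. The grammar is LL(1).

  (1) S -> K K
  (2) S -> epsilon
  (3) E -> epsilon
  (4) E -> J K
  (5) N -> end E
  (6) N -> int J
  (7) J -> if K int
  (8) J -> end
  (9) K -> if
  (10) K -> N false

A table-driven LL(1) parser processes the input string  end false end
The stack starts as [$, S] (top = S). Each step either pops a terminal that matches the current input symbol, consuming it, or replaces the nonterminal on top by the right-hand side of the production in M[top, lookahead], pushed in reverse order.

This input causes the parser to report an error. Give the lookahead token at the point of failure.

      Stack            Input            Action
   1  $ S              end false end $  expand S -> K K
   2  $ K K            end false end $  expand K -> N false
   3  $ K false N      end false end $  expand N -> end E
   4  $ K false E end  end false end $  match end
   5  $ K false E      false end $      expand E -> epsilon
   6  $ K false        false end $      match false
   7  $ K              end $            expand K -> N false
   8  $ false N        end $            expand N -> end E
   9  $ false E end    end $            match end
  10  $ false E        $                error: M[E, $] is empty

$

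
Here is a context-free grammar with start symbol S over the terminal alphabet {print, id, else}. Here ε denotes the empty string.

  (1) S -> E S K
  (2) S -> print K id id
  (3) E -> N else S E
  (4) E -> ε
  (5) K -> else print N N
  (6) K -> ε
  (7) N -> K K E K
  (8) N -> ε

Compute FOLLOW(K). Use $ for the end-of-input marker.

FIRST(K): from K->else print N N we get {else}; from K->ε we get {ε}. So FIRST(K) = {ε, else}.
FIRST(S): from S->E S K we get {else, print}; from S->print K id id we get {print}. So FIRST(S) = {else, print}.
FIRST(E): from E->N else S E we get {else}; from E->ε we get {ε}. So FIRST(E) = {ε, else}.
FIRST(N): from N->K K E K we get {ε, else}; from N->ε we get {ε}. So FIRST(N) = {ε, else}.
FOLLOW(S) includes $ since S is the start symbol.
FOLLOW(S): in S->E S K, S is followed by K with FIRST {ε, else}; in S->E S K, the suffix after S is nullable (adds nothing new); in E->N else S E, S is followed by E with FIRST {ε, else}; in E->N else S E, the suffix after S is nullable, so FOLLOW(S) ⊇ FOLLOW(E) = {$, else, id, print}. Thus FOLLOW(S) = {$, else, id, print}.
FOLLOW(E): in S->E S K, E is followed by S K with FIRST {else, print}; in E->N else S E, the suffix after E is empty (adds nothing new); in N->K K E K, E is followed by K with FIRST {ε, else}; in N->K K E K, the suffix after E is nullable, so FOLLOW(E) ⊇ FOLLOW(N) = {$, else, id, print}. Thus FOLLOW(E) = {$, else, id, print}.
FOLLOW(K): in S->E S K, the suffix after K is empty, so FOLLOW(K) ⊇ FOLLOW(S) = {$, else, id, print}; in S->print K id id, K is followed by id id with FIRST {id}; in N->K K E K (occurrence 1), K is followed by K E K with FIRST {ε, else}; in N->K K E K (occurrence 1), the suffix after K is nullable, so FOLLOW(K) ⊇ FOLLOW(N) = {$, else, id, print}; in N->K K E K (occurrence 2), K is followed by E K with FIRST {ε, else}; in N->K K E K (occurrence 2), the suffix after K is nullable, so FOLLOW(K) ⊇ FOLLOW(N) = {$, else, id, print}; in N->K K E K (occurrence 3), the suffix after K is empty, so FOLLOW(K) ⊇ FOLLOW(N) = {$, else, id, print}. Thus FOLLOW(K) = {$, else, id, print}.
FOLLOW(N): in E->N else S E, N is followed by else S E with FIRST {else}; in K->else print N N (occurrence 1), N is followed by N with FIRST {ε, else}; in K->else print N N (occurrence 1), the suffix after N is nullable, so FOLLOW(N) ⊇ FOLLOW(K) = {$, else, id, print}; in K->else print N N (occurrence 2), the suffix after N is empty, so FOLLOW(N) ⊇ FOLLOW(K) = {$, else, id, print}. Thus FOLLOW(N) = {$, else, id, print}.

{$, else, id, print}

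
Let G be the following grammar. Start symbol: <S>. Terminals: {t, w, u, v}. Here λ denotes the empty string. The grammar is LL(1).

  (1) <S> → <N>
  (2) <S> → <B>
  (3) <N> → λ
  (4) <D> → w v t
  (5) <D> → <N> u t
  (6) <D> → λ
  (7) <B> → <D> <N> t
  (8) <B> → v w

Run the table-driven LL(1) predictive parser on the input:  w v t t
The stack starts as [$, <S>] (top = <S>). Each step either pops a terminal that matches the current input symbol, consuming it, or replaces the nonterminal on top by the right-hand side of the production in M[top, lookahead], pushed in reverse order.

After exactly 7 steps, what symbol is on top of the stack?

t

     Stack          Input      Action
  1  $ <S>          w v t t $  expand <S> → <B>
  2  $ <B>          w v t t $  expand <B> → <D> <N> t
  3  $ t <N> <D>    w v t t $  expand <D> → w v t
  4  $ t <N> t v w  w v t t $  match w
  5  $ t <N> t v    v t t $    match v
  6  $ t <N> t      t t $      match t
  7  $ t <N>        t $        expand <N> → λ
Stack after step 7: $ t (top = t).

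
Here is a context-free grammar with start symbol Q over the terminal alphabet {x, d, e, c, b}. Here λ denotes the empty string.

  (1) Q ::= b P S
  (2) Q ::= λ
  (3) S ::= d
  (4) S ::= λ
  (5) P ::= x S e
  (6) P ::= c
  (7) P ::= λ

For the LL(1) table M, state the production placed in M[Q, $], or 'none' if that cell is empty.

Q ::= λ

FIRST(Q) = {λ, b}
FIRST(S) = {λ, d}
FIRST(P) = {λ, c, x}
FOLLOW(Q) includes $ since Q is the start symbol.
FOLLOW(Q): Q appears on no right-hand side. Thus FOLLOW(Q) = {$}.
For Q ::= b P S: FIRST(b P S) = {b}, so it goes in M[Q, t] for t ∈ {b}.
For Q ::= λ: FIRST(λ) = {λ}, so it goes in M[Q, t] for t ∈ {}; since λ ∈ FIRST, also for every t ∈ FOLLOW(Q) = {$}.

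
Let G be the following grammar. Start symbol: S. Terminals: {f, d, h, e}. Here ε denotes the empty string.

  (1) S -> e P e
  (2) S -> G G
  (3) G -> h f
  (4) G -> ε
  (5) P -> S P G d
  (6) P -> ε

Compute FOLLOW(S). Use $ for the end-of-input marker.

{$, d, e, h}

FIRST(G) = {ε, h}
FIRST(S) = {ε, e, h}  (via G G)
FIRST(P) = {ε, d, e, h}  (via S P G d)
FOLLOW(S) includes $ since S is the start symbol.
FOLLOW(S): in P->S P G d, S is followed by P G d with FIRST {d, e, h}. Thus FOLLOW(S) = {$, d, e, h}.
FOLLOW(G): in S->G G (occurrence 1), G is followed by G with FIRST {ε, h}; in S->G G (occurrence 1), the suffix after G is nullable, so FOLLOW(G) ⊇ FOLLOW(S) = {$, d, e, h}; in S->G G (occurrence 2), the suffix after G is empty, so FOLLOW(G) ⊇ FOLLOW(S) = {$, d, e, h}; in P->S P G d, G is followed by d with FIRST {d}. Thus FOLLOW(G) = {$, d, e, h}.
FOLLOW(P): in S->e P e, P is followed by e with FIRST {e}; in P->S P G d, P is followed by G d with FIRST {d, h}. Thus FOLLOW(P) = {d, e, h}.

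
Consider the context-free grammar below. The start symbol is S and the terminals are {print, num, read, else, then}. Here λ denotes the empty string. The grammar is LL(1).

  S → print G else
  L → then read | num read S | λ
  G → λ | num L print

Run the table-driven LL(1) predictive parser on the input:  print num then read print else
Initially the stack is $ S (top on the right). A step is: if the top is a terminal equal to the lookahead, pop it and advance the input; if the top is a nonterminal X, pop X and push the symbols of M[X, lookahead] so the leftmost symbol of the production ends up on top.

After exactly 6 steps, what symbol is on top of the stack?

read

     Stack                   Input                             Action
  1  $ S                     print num then read print else $  expand S → print G else
  2  $ else G print          print num then read print else $  match print
  3  $ else G                num then read print else $        expand G → num L print
  4  $ else print L num      num then read print else $        match num
  5  $ else print L          then read print else $            expand L → then read
  6  $ else print read then  then read print else $            match then
Stack after step 6: $ else print read (top = read).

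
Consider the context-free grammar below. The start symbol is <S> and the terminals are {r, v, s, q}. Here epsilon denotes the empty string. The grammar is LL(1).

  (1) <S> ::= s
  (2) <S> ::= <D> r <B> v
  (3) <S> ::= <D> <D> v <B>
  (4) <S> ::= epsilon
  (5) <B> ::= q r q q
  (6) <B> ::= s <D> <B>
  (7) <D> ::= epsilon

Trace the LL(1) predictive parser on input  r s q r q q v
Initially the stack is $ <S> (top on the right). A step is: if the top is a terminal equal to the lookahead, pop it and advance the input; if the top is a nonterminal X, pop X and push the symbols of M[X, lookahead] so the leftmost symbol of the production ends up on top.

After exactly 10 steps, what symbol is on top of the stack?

      Stack          Input            Action
   1  $ <S>          r s q r q q v $  expand <S> ::= <D> r <B> v
   2  $ v <B> r <D>  r s q r q q v $  expand <D> ::= epsilon
   3  $ v <B> r      r s q r q q v $  match r
   4  $ v <B>        s q r q q v $    expand <B> ::= s <D> <B>
   5  $ v <B> <D> s  s q r q q v $    match s
   6  $ v <B> <D>    q r q q v $      expand <D> ::= epsilon
   7  $ v <B>        q r q q v $      expand <B> ::= q r q q
   8  $ v q q r q    q r q q v $      match q
   9  $ v q q r      r q q v $        match r
  10  $ v q q        q q v $          match q
Stack after step 10: $ v q (top = q).

q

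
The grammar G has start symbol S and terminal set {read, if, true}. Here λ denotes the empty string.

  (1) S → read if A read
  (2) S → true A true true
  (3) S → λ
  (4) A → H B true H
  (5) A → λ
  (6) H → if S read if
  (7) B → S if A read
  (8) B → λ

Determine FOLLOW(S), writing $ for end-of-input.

{$, if, read}

FIRST(S): from S→read if A read we get {read}; from S→true A true true we get {true}; from S→λ we get {λ}. So FIRST(S) = {λ, read, true}.
FIRST(H): from H→if S read if we get {if}. So FIRST(H) = {if}.
FIRST(A): from A→H B true H we get {if}; from A→λ we get {λ}. So FIRST(A) = {λ, if}.
FIRST(B): from B→S if A read we get {if, read, true}; from B→λ we get {λ}. So FIRST(B) = {λ, if, read, true}.
FOLLOW(S) includes $ since S is the start symbol.
FOLLOW(S): in H→if S read if, S is followed by read if with FIRST {read}; in B→S if A read, S is followed by if A read with FIRST {if}. Thus FOLLOW(S) = {$, if, read}.
FOLLOW(A): in S→read if A read, A is followed by read with FIRST {read}; in S→true A true true, A is followed by true true with FIRST {true}; in B→S if A read, A is followed by read with FIRST {read}. Thus FOLLOW(A) = {read, true}.
FOLLOW(H): in A→H B true H (occurrence 1), H is followed by B true H with FIRST {if, read, true}; in A→H B true H (occurrence 2), the suffix after H is empty, so FOLLOW(H) ⊇ FOLLOW(A) = {read, true}. Thus FOLLOW(H) = {if, read, true}.
FOLLOW(B): in A→H B true H, B is followed by true H with FIRST {true}. Thus FOLLOW(B) = {true}.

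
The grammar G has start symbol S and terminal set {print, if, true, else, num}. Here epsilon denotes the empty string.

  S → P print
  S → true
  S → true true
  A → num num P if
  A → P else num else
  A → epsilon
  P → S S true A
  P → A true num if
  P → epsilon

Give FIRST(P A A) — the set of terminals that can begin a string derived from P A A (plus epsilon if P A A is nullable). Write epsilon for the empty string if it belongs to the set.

{epsilon, else, num, print, true}

FIRST(S) = {else, num, print, true}  (via P print)
FIRST(A) = {epsilon, else, num, print, true}  (via P else num else)
FIRST(P) = {epsilon, else, num, print, true}  (via S S true A, A true num if)
FIRST(P A A): take FIRST of each symbol in turn, carrying on past any symbol whose FIRST contains epsilon; result {epsilon, else, num, print, true}.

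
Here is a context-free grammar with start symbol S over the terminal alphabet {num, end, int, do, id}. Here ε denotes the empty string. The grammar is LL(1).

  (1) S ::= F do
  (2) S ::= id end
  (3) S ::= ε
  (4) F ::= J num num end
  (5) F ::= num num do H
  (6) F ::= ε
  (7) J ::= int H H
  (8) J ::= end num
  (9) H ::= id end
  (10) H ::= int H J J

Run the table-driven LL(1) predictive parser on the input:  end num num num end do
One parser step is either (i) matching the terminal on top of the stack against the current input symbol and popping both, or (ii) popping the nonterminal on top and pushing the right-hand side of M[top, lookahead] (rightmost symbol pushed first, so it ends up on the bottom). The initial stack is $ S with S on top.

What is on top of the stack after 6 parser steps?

num

     Stack                     Input                     Action
  1  $ S                       end num num num end do $  expand S ::= F do
  2  $ do F                    end num num num end do $  expand F ::= J num num end
  3  $ do end num num J        end num num num end do $  expand J ::= end num
  4  $ do end num num num end  end num num num end do $  match end
  5  $ do end num num num      num num num end do $      match num
  6  $ do end num num          num num end do $          match num
Stack after step 6: $ do end num (top = num).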